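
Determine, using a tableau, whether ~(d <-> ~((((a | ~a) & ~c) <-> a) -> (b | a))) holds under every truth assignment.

Not valid

Assume the negation and expand:
Initial set: {F ~(d <-> ~((((a | ~a) & ~c) <-> a) -> (b | a)))}.
F ~(d <-> ~((((a | ~a) & ~c) <-> a) -> (b | a))): β-rule — branch into T d, T ~((((a | ~a) & ~c) <-> a) -> (b | a))  //  F d, F ~((((a | ~a) & ~c) <-> a) -> (b | a)).
  branch 1 (add T d, T ~((((a | ~a) & ~c) <-> a) -> (b | a))):
    T ~((((a | ~a) & ~c) <-> a) -> (b | a)): α-rule — add T (((a | ~a) & ~c) <-> a), F (b | a).
    F (b | a): α-rule — add F b, F a.
    T (((a | ~a) & ~c) <-> a): β-rule — branch into T ((a | ~a) & ~c), T a  //  F ((a | ~a) & ~c), F a.
      branch 1.1 (add T ((a | ~a) & ~c), T a):
        × closes — contains both a and ~a.
      branch 1.2 (add F ((a | ~a) & ~c), F a):
        F ((a | ~a) & ~c): β-rule — branch into F (a | ~a)  //  F ~c.
          branch 1.2.1 (add F (a | ~a)):
            F (a | ~a): α-rule — add F a, F ~a.
            × closes — contains both a and ~a.
          branch 1.2.2 (add F ~c):
            ○ open, literals {a=0, b=0, c=1, d=1}.
  branch 2 (add F d, F ~((((a | ~a) & ~c) <-> a) -> (b | a))):
    F ~((((a | ~a) & ~c) <-> a) -> (b | a)): β-rule — branch into F (((a | ~a) & ~c) <-> a)  //  T (b | a).
      branch 2.1 (add F (((a | ~a) & ~c) <-> a)):
        F (((a | ~a) & ~c) <-> a): β-rule — branch into T ((a | ~a) & ~c), F a  //  F ((a | ~a) & ~c), T a.
          branch 2.1.1 (add T ((a | ~a) & ~c), F a):
            T ((a | ~a) & ~c): α-rule — add T (a | ~a), T ~c.
            T (a | ~a): β-rule — branch into T a  //  T ~a.
              branch 2.1.1.1 (add T a):
                × closes — contains both a and ~a.
              branch 2.1.1.2 (add T ~a):
                ○ open, literals {a=0, c=0, d=0}.
          branch 2.1.2 (add F ((a | ~a) & ~c), T a):
            F ((a | ~a) & ~c): β-rule — branch into F (a | ~a)  //  F ~c.
              branch 2.1.2.1 (add F (a | ~a)):
                F (a | ~a): α-rule — add F a, F ~a.
                × closes — contains both a and ~a.
              branch 2.1.2.2 (add F ~c):
                ○ open, literals {a=1, c=1, d=0}.
      branch 2.2 (add T (b | a)):
        T (b | a): β-rule — branch into T b  //  T a.
          branch 2.2.1 (add T b):
            ○ open, literals {b=1, d=0}.
          branch 2.2.2 (add T a):
            ○ open, literals {a=1, d=0}.
4 branches closed, 5 open.
An open branch gives a countermodel: a=0, b=0, c=1, d=1 (unmentioned atoms arbitrary); under it the original formula is false.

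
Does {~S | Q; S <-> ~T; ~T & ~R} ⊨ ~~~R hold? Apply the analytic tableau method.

Yes

Initial set: {(~S | Q); (S <-> ~T); (~T & ~R); ~~~~R}.
(~T & ~R): α-rule — add ~T, ~R.
~~~~R: drop double negation, giving ~~R.
× closes — contains both R and ~R.
All 1 branch closes.
Every branch closed, so the premises entail the conclusion.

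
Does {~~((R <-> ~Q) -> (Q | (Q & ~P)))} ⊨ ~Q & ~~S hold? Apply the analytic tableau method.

Initial set: {T ~~((R <-> ~Q) -> (Q | (Q & ~P))); F (~Q & ~~S)}.
T ~~((R <-> ~Q) -> (Q | (Q & ~P))): drop double negation, giving T ((R <-> ~Q) -> (Q | (Q & ~P))).
F (~Q & ~~S): β-rule — branch into F ~Q  //  F ~~S.
  branch 1 (add F ~Q):
    T ((R <-> ~Q) -> (Q | (Q & ~P))): β-rule — branch into F (R <-> ~Q)  //  T (Q | (Q & ~P)).
      branch 1.1 (add F (R <-> ~Q)):
        F (R <-> ~Q): β-rule — branch into T R, F ~Q  //  F R, T ~Q.
          branch 1.1.1 (add T R, F ~Q):
            ○ open, literals {Q=1, R=1}.
          branch 1.1.2 (add F R, T ~Q):
            × closes — contains both Q and ~Q.
      branch 1.2 (add T (Q | (Q & ~P))):
        T (Q | (Q & ~P)): β-rule — branch into T Q  //  T (Q & ~P).
          branch 1.2.1 (add T Q):
            ○ open, literals {Q=1}.
          branch 1.2.2 (add T (Q & ~P)):
            T (Q & ~P): α-rule — add T Q, T ~P.
            ○ open, literals {P=0, Q=1}.
  branch 2 (add F ~~S):
    F ~~S: drop double negation, giving F S.
    T ((R <-> ~Q) -> (Q | (Q & ~P))): β-rule — branch into F (R <-> ~Q)  //  T (Q | (Q & ~P)).
      branch 2.1 (add F (R <-> ~Q)):
        F (R <-> ~Q): β-rule — branch into T R, F ~Q  //  F R, T ~Q.
          branch 2.1.1 (add T R, F ~Q):
            ○ open, literals {Q=1, R=1, S=0}.
          branch 2.1.2 (add F R, T ~Q):
            ○ open, literals {Q=0, R=0, S=0}.
      branch 2.2 (add T (Q | (Q & ~P))):
        T (Q | (Q & ~P)): β-rule — branch into T Q  //  T (Q & ~P).
          branch 2.2.1 (add T Q):
            ○ open, literals {Q=1, S=0}.
          branch 2.2.2 (add T (Q & ~P)):
            T (Q & ~P): α-rule — add T Q, T ~P.
            ○ open, literals {P=0, Q=1, S=0}.
1 branch closed, 7 open.
An open branch gives a countermodel: Q=1, R=1 (unmentioned atoms arbitrary); the premises hold there but the conclusion fails.

No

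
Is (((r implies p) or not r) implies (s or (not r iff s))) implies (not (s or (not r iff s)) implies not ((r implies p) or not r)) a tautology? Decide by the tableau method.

Assume the negation and expand:
Initial set: {F ((((r implies p) or not r) implies (s or (not r iff s))) implies (not (s or (not r iff s)) implies not ((r implies p) or not r)))}.
F ((((r implies p) or not r) implies (s or (not r iff s))) implies (not (s or (not r iff s)) implies not ((r implies p) or not r))): α-rule — add T (((r implies p) or not r) implies (s or (not r iff s))), F (not (s or (not r iff s)) implies not ((r implies p) or not r)).
F (not (s or (not r iff s)) implies not ((r implies p) or not r)): α-rule — add T not (s or (not r iff s)), F not ((r implies p) or not r).
T not (s or (not r iff s)): α-rule — add F s, F (not r iff s).
T (((r implies p) or not r) implies (s or (not r iff s))): β-rule — branch into F ((r implies p) or not r)  //  T (s or (not r iff s)).
  branch 1 (add F ((r implies p) or not r)):
    F ((r implies p) or not r): α-rule — add F (r implies p), F not r.
    F (r implies p): α-rule — add T r, F p.
    F not ((r implies p) or not r): β-rule — branch into T (r implies p)  //  T not r.
      branch 1.1 (add T (r implies p)):
        F (not r iff s): β-rule — branch into T not r, F s  //  F not r, T s.
          branch 1.1.1 (add T not r, F s):
            × closes — contains both r and not r.
          branch 1.1.2 (add F not r, T s):
            × closes — contains both s and not s.
      branch 1.2 (add T not r):
        × closes — contains both r and not r.
  branch 2 (add T (s or (not r iff s))):
    F not ((r implies p) or not r): β-rule — branch into T (r implies p)  //  T not r.
      branch 2.1 (add T (r implies p)):
        F (not r iff s): β-rule — branch into T not r, F s  //  F not r, T s.
          branch 2.1.1 (add T not r, F s):
            T (s or (not r iff s)): β-rule — branch into T s  //  T (not r iff s).
              branch 2.1.1.1 (add T s):
                × closes — contains both s and not s.
              branch 2.1.1.2 (add T (not r iff s)):
                T (r implies p): β-rule — branch into F r  //  T p.
                  branch 2.1.1.2.1 (add F r):
                    T (not r iff s): β-rule — branch into T not r, T s  //  F not r, F s.
                      branch 2.1.1.2.1.1 (add T not r, T s):
                        × closes — contains both s and not s.
                      branch 2.1.1.2.1.2 (add F not r, F s):
                        × closes — contains both r and not r.
                  branch 2.1.1.2.2 (add T p):
                    T (not r iff s): β-rule — branch into T not r, T s  //  F not r, F s.
                      branch 2.1.1.2.2.1 (add T not r, T s):
                        × closes — contains both s and not s.
                      branch 2.1.1.2.2.2 (add F not r, F s):
                        × closes — contains both r and not r.
          branch 2.1.2 (add F not r, T s):
            × closes — contains both s and not s.
      branch 2.2 (add T not r):
        F (not r iff s): β-rule — branch into T not r, F s  //  F not r, T s.
          branch 2.2.1 (add T not r, F s):
            T (s or (not r iff s)): β-rule — branch into T s  //  T (not r iff s).
              branch 2.2.1.1 (add T s):
                × closes — contains both s and not s.
              branch 2.2.1.2 (add T (not r iff s)):
                T (not r iff s): β-rule — branch into T not r, T s  //  F not r, F s.
                  branch 2.2.1.2.1 (add T not r, T s):
                    × closes — contains both s and not s.
                  branch 2.2.1.2.2 (add F not r, F s):
                    × closes — contains both r and not r.
          branch 2.2.2 (add F not r, T s):
            × closes — contains both r and not r.
All 13 branches close.
Every branch closed, so the negation is unsatisfiable and the formula is valid.

Valid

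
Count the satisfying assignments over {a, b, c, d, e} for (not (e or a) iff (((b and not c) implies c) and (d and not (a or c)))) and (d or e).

20

Initial set: {((not (e or a) iff (((b and not c) implies c) and (d and not (a or c)))) and (d or e))}.
((not (e or a) iff (((b and not c) implies c) and (d and not (a or c)))) and (d or e)): α-rule — add (not (e or a) iff (((b and not c) implies c) and (d and not (a or c)))), (d or e).
(not (e or a) iff (((b and not c) implies c) and (d and not (a or c)))): β-rule — branch into not (e or a), (((b and not c) implies c) and (d and not (a or c)))  //  not not (e or a), not (((b and not c) implies c) and (d and not (a or c))).
  branch 1 (add not (e or a), (((b and not c) implies c) and (d and not (a or c)))):
    not (e or a): α-rule — add not e, not a.
    (((b and not c) implies c) and (d and not (a or c))): α-rule — add ((b and not c) implies c), (d and not (a or c)).
    (d and not (a or c)): α-rule — add d, not (a or c).
    not (a or c): α-rule — add not a, not c.
    (d or e): β-rule — branch into d  //  e.
      branch 1.1 (add d):
        ((b and not c) implies c): β-rule — branch into not (b and not c)  //  c.
          branch 1.1.1 (add not (b and not c)):
            not (b and not c): β-rule — branch into not b  //  not not c.
              branch 1.1.1.1 (add not b):
                ○ open, literals {a=0, b=0, c=0, d=1, e=0}.
              branch 1.1.1.2 (add not not c):
                × closes — contains both c and not c.
          branch 1.1.2 (add c):
            × closes — contains both c and not c.
      branch 1.2 (add e):
        × closes — contains both e and not e.
  branch 2 (add not not (e or a), not (((b and not c) implies c) and (d and not (a or c)))):
    (d or e): β-rule — branch into d  //  e.
      branch 2.1 (add d):
        not not (e or a): β-rule — branch into e  //  a.
          branch 2.1.1 (add e):
            not (((b and not c) implies c) and (d and not (a or c))): β-rule — branch into not ((b and not c) implies c)  //  not (d and not (a or c)).
              branch 2.1.1.1 (add not ((b and not c) implies c)):
                not ((b and not c) implies c): α-rule — add (b and not c), not c.
                (b and not c): α-rule — add b, not c.
                ○ open, literals {b=1, c=0, d=1, e=1}.
              branch 2.1.1.2 (add not (d and not (a or c))):
                not (d and not (a or c)): β-rule — branch into not d  //  not not (a or c).
                  branch 2.1.1.2.1 (add not d):
                    × closes — contains both d and not d.
                  branch 2.1.1.2.2 (add not not (a or c)):
                    not not (a or c): β-rule — branch into a  //  c.
                      branch 2.1.1.2.2.1 (add a):
                        ○ open, literals {a=1, d=1, e=1}.
                      branch 2.1.1.2.2.2 (add c):
                        ○ open, literals {c=1, d=1, e=1}.
          branch 2.1.2 (add a):
            not (((b and not c) implies c) and (d and not (a or c))): β-rule — branch into not ((b and not c) implies c)  //  not (d and not (a or c)).
              branch 2.1.2.1 (add not ((b and not c) implies c)):
                not ((b and not c) implies c): α-rule — add (b and not c), not c.
                (b and not c): α-rule — add b, not c.
                ○ open, literals {a=1, b=1, c=0, d=1}.
              branch 2.1.2.2 (add not (d and not (a or c))):
                not (d and not (a or c)): β-rule — branch into not d  //  not not (a or c).
                  branch 2.1.2.2.1 (add not d):
                    × closes — contains both d and not d.
                  branch 2.1.2.2.2 (add not not (a or c)):
                    not not (a or c): β-rule — branch into a  //  c.
                      branch 2.1.2.2.2.1 (add a):
                        ○ open, literals {a=1, d=1}.
                      branch 2.1.2.2.2.2 (add c):
                        ○ open, literals {a=1, c=1, d=1}.
      branch 2.2 (add e):
        not not (e or a): β-rule — branch into e  //  a.
          branch 2.2.1 (add e):
            not (((b and not c) implies c) and (d and not (a or c))): β-rule — branch into not ((b and not c) implies c)  //  not (d and not (a or c)).
              branch 2.2.1.1 (add not ((b and not c) implies c)):
                not ((b and not c) implies c): α-rule — add (b and not c), not c.
                (b and not c): α-rule — add b, not c.
                ○ open, literals {b=1, c=0, e=1}.
              branch 2.2.1.2 (add not (d and not (a or c))):
                not (d and not (a or c)): β-rule — branch into not d  //  not not (a or c).
                  branch 2.2.1.2.1 (add not d):
                    ○ open, literals {d=0, e=1}.
                  branch 2.2.1.2.2 (add not not (a or c)):
                    not not (a or c): β-rule — branch into a  //  c.
                      branch 2.2.1.2.2.1 (add a):
                        ○ open, literals {a=1, e=1}.
                      branch 2.2.1.2.2.2 (add c):
                        ○ open, literals {c=1, e=1}.
          branch 2.2.2 (add a):
            not (((b and not c) implies c) and (d and not (a or c))): β-rule — branch into not ((b and not c) implies c)  //  not (d and not (a or c)).
              branch 2.2.2.1 (add not ((b and not c) implies c)):
                not ((b and not c) implies c): α-rule — add (b and not c), not c.
                (b and not c): α-rule — add b, not c.
                ○ open, literals {a=1, b=1, c=0, e=1}.
              branch 2.2.2.2 (add not (d and not (a or c))):
                not (d and not (a or c)): β-rule — branch into not d  //  not not (a or c).
                  branch 2.2.2.2.1 (add not d):
                    ○ open, literals {a=1, d=0, e=1}.
                  branch 2.2.2.2.2 (add not not (a or c)):
                    not not (a or c): β-rule — branch into a  //  c.
                      branch 2.2.2.2.2.1 (add a):
                        ○ open, literals {a=1, e=1}.
                      branch 2.2.2.2.2.2 (add c):
                        ○ open, literals {a=1, c=1, e=1}.
5 branches closed, 15 open.
Each open branch fixes some atoms; the unmentioned ones are free. Counting distinct full assignments: branch {a=0, b=0, c=0, d=1, e=0} (none free) contributes 1 new; branch {b=1, c=0, d=1, e=1} (a) contributes 2 new; branch {a=1, d=1, e=1} (b, c) contributes 3 new; branch {c=1, d=1, e=1} (a, b) contributes 2 new; branch {a=1, b=1, c=0, d=1} (e) contributes 1 new; branch {a=1, d=1} (b, c, e) contributes 3 new; branch {a=1, c=1, d=1} (b, e) contributes 0 new; branch {b=1, c=0, e=1} (a, d) contributes 2 new; branch {d=0, e=1} (a, b, c) contributes 6 new; branch {a=1, e=1} (b, c, d) contributes 0 new; branch {c=1, e=1} (a, b, d) contributes 0 new; branch {a=1, b=1, c=0, e=1} (d) contributes 0 new; branch {a=1, d=0, e=1} (b, c) contributes 0 new; branch {a=1, e=1} (b, c, d) contributes 0 new; branch {a=1, c=1, e=1} (b, d) contributes 0 new. Total: 20.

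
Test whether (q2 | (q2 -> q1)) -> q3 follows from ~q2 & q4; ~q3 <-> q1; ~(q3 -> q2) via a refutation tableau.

Initial set: {(~q2 & q4); (~q3 <-> q1); ~(q3 -> q2); ~((q2 | (q2 -> q1)) -> q3)}.
(~q2 & q4): α-rule — add ~q2, q4.
~(q3 -> q2): α-rule — add q3, ~q2.
~((q2 | (q2 -> q1)) -> q3): α-rule — add (q2 | (q2 -> q1)), ~q3.
× closes — contains both q3 and ~q3.
All 1 branch closes.
Every branch closed, so the premises entail the conclusion.

Yes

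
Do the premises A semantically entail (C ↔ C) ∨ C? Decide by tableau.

Initial set: {T A; F ((C ↔ C) ∨ C)}.
F ((C ↔ C) ∨ C): α-rule — add F (C ↔ C), F C.
F (C ↔ C): β-rule — branch into T C, F C  //  F C, T C.
  branch 1 (add T C, F C):
    × closes — contains both C and ¬C.
  branch 2 (add F C, T C):
    × closes — contains both C and ¬C.
All 2 branches close.
Every branch closed, so the premises entail the conclusion.

Yes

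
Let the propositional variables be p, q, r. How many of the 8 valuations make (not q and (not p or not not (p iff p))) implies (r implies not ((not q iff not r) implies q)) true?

6

Initial set: {T ((not q and (not p or not not (p iff p))) implies (r implies not ((not q iff not r) implies q)))}.
T ((not q and (not p or not not (p iff p))) implies (r implies not ((not q iff not r) implies q))): β-rule — branch into F (not q and (not p or not not (p iff p)))  //  T (r implies not ((not q iff not r) implies q)).
  branch 1 (add F (not q and (not p or not not (p iff p)))):
    F (not q and (not p or not not (p iff p))): β-rule — branch into F not q  //  F (not p or not not (p iff p)).
      branch 1.1 (add F not q):
        ○ open, literals {q=true}.
      branch 1.2 (add F (not p or not not (p iff p))):
        F (not p or not not (p iff p)): α-rule — add F not p, F not not (p iff p).
        F not not (p iff p): drop double negation, giving F (p iff p).
        F (p iff p): β-rule — branch into T p, F p  //  F p, T p.
          branch 1.2.1 (add T p, F p):
            × closes — contains both p and not p.
          branch 1.2.2 (add F p, T p):
            × closes — contains both p and not p.
  branch 2 (add T (r implies not ((not q iff not r) implies q))):
    T (r implies not ((not q iff not r) implies q)): β-rule — branch into F r  //  T not ((not q iff not r) implies q).
      branch 2.1 (add F r):
        ○ open, literals {r=false}.
      branch 2.2 (add T not ((not q iff not r) implies q)):
        T not ((not q iff not r) implies q): α-rule — add T (not q iff not r), F q.
        T (not q iff not r): β-rule — branch into T not q, T not r  //  F not q, F not r.
          branch 2.2.1 (add T not q, T not r):
            ○ open, literals {q=false, r=false}.
          branch 2.2.2 (add F not q, F not r):
            × closes — contains both q and not q.
3 branches closed, 3 open.
Each open branch fixes some atoms; the unmentioned ones are free. Counting distinct full assignments: branch {q=true} (p, r) contributes 4 new; branch {r=false} (p, q) contributes 2 new; branch {q=false, r=false} (p) contributes 0 new. Total: 6.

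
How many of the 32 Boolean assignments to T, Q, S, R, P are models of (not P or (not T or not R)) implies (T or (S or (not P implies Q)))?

Initial set: {T ((not P or (not T or not R)) implies (T or (S or (not P implies Q))))}.
T ((not P or (not T or not R)) implies (T or (S or (not P implies Q)))): β-rule — branch into F (not P or (not T or not R))  //  T (T or (S or (not P implies Q))).
  branch 1 (add F (not P or (not T or not R))):
    F (not P or (not T or not R)): α-rule — add F not P, F (not T or not R).
    F (not T or not R): α-rule — add F not T, F not R.
    ○ open, literals {P=T, R=T, T=T}.
  branch 2 (add T (T or (S or (not P implies Q)))):
    T (T or (S or (not P implies Q))): β-rule — branch into T T  //  T (S or (not P implies Q)).
      branch 2.1 (add T T):
        ○ open, literals {T=T}.
      branch 2.2 (add T (S or (not P implies Q))):
        T (S or (not P implies Q)): β-rule — branch into T S  //  T (not P implies Q).
          branch 2.2.1 (add T S):
            ○ open, literals {S=T}.
          branch 2.2.2 (add T (not P implies Q)):
            T (not P implies Q): β-rule — branch into F not P  //  T Q.
              branch 2.2.2.1 (add F not P):
                ○ open, literals {P=T}.
              branch 2.2.2.2 (add T Q):
                ○ open, literals {Q=T}.
0 branches closed, 5 open.
Each open branch fixes some atoms; the unmentioned ones are free. Counting distinct full assignments: branch {P=T, R=T, T=T} (Q, S) contributes 4 new; branch {T=T} (Q, S, R, P) contributes 12 new; branch {S=T} (T, Q, R, P) contributes 8 new; branch {P=T} (T, Q, S, R) contributes 4 new; branch {Q=T} (T, S, R, P) contributes 2 new. Total: 30.

30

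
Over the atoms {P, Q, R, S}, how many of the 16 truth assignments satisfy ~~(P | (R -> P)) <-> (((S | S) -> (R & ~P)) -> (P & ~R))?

12

Initial set: {(~~(P | (R -> P)) <-> (((S | S) -> (R & ~P)) -> (P & ~R)))}.
(~~(P | (R -> P)) <-> (((S | S) -> (R & ~P)) -> (P & ~R))): β-rule — branch into ~~(P | (R -> P)), (((S | S) -> (R & ~P)) -> (P & ~R))  //  ~~~(P | (R -> P)), ~(((S | S) -> (R & ~P)) -> (P & ~R)).
  branch 1 (add ~~(P | (R -> P)), (((S | S) -> (R & ~P)) -> (P & ~R))):
    ~~(P | (R -> P)): drop double negation, giving (P | (R -> P)).
    (((S | S) -> (R & ~P)) -> (P & ~R)): β-rule — branch into ~((S | S) -> (R & ~P))  //  (P & ~R).
      branch 1.1 (add ~((S | S) -> (R & ~P))):
        ~((S | S) -> (R & ~P)): α-rule — add (S | S), ~(R & ~P).
        (P | (R -> P)): β-rule — branch into P  //  (R -> P).
          branch 1.1.1 (add P):
            (S | S): β-rule — branch into S  //  S.
              branch 1.1.1.1 (add S):
                ~(R & ~P): β-rule — branch into ~R  //  ~~P.
                  branch 1.1.1.1.1 (add ~R):
                    ○ open, literals {P=true, R=false, S=true}.
                  branch 1.1.1.1.2 (add ~~P):
                    ○ open, literals {P=true, S=true}.
              branch 1.1.1.2 (add S):
                ~(R & ~P): β-rule — branch into ~R  //  ~~P.
                  branch 1.1.1.2.1 (add ~R):
                    ○ open, literals {P=true, R=false, S=true}.
                  branch 1.1.1.2.2 (add ~~P):
                    ○ open, literals {P=true, S=true}.
          branch 1.1.2 (add (R -> P)):
            (S | S): β-rule — branch into S  //  S.
              branch 1.1.2.1 (add S):
                ~(R & ~P): β-rule — branch into ~R  //  ~~P.
                  branch 1.1.2.1.1 (add ~R):
                    (R -> P): β-rule — branch into ~R  //  P.
                      branch 1.1.2.1.1.1 (add ~R):
                        ○ open, literals {R=false, S=true}.
                      branch 1.1.2.1.1.2 (add P):
                        ○ open, literals {P=true, R=false, S=true}.
                  branch 1.1.2.1.2 (add ~~P):
                    (R -> P): β-rule — branch into ~R  //  P.
                      branch 1.1.2.1.2.1 (add ~R):
                        ○ open, literals {P=true, R=false, S=true}.
                      branch 1.1.2.1.2.2 (add P):
                        ○ open, literals {P=true, S=true}.
              branch 1.1.2.2 (add S):
                ~(R & ~P): β-rule — branch into ~R  //  ~~P.
                  branch 1.1.2.2.1 (add ~R):
                    (R -> P): β-rule — branch into ~R  //  P.
                      branch 1.1.2.2.1.1 (add ~R):
                        ○ open, literals {R=false, S=true}.
                      branch 1.1.2.2.1.2 (add P):
                        ○ open, literals {P=true, R=false, S=true}.
                  branch 1.1.2.2.2 (add ~~P):
                    (R -> P): β-rule — branch into ~R  //  P.
                      branch 1.1.2.2.2.1 (add ~R):
                        ○ open, literals {P=true, R=false, S=true}.
                      branch 1.1.2.2.2.2 (add P):
                        ○ open, literals {P=true, S=true}.
      branch 1.2 (add (P & ~R)):
        (P & ~R): α-rule — add P, ~R.
        (P | (R -> P)): β-rule — branch into P  //  (R -> P).
          branch 1.2.1 (add P):
            ○ open, literals {P=true, R=false}.
          branch 1.2.2 (add (R -> P)):
            (R -> P): β-rule — branch into ~R  //  P.
              branch 1.2.2.1 (add ~R):
                ○ open, literals {P=true, R=false}.
              branch 1.2.2.2 (add P):
                ○ open, literals {P=true, R=false}.
  branch 2 (add ~~~(P | (R -> P)), ~(((S | S) -> (R & ~P)) -> (P & ~R))):
    ~~~(P | (R -> P)): drop double negation, giving ~(P | (R -> P)).
    ~(((S | S) -> (R & ~P)) -> (P & ~R)): α-rule — add ((S | S) -> (R & ~P)), ~(P & ~R).
    ~(P | (R -> P)): α-rule — add ~P, ~(R -> P).
    ~(R -> P): α-rule — add R, ~P.
    ((S | S) -> (R & ~P)): β-rule — branch into ~(S | S)  //  (R & ~P).
      branch 2.1 (add ~(S | S)):
        ~(S | S): α-rule — add ~S, ~S.
        ~(P & ~R): β-rule — branch into ~P  //  ~~R.
          branch 2.1.1 (add ~P):
            ○ open, literals {P=false, R=true, S=false}.
          branch 2.1.2 (add ~~R):
            ○ open, literals {P=false, R=true, S=false}.
      branch 2.2 (add (R & ~P)):
        (R & ~P): α-rule — add R, ~P.
        ~(P & ~R): β-rule — branch into ~P  //  ~~R.
          branch 2.2.1 (add ~P):
            ○ open, literals {P=false, R=true}.
          branch 2.2.2 (add ~~R):
            ○ open, literals {P=false, R=true}.
0 branches closed, 19 open.
Each open branch fixes some atoms; the unmentioned ones are free. Counting distinct full assignments: branch {P=true, R=false, S=true} (Q) contributes 2 new; branch {P=true, S=true} (Q, R) contributes 2 new; branch {P=true, R=false, S=true} (Q) contributes 0 new; branch {P=true, S=true} (Q, R) contributes 0 new; branch {R=false, S=true} (P, Q) contributes 2 new; branch {P=true, R=false, S=true} (Q) contributes 0 new; branch {P=true, R=false, S=true} (Q) contributes 0 new; branch {P=true, S=true} (Q, R) contributes 0 new; branch {R=false, S=true} (P, Q) contributes 0 new; branch {P=true, R=false, S=true} (Q) contributes 0 new; branch {P=true, R=false, S=true} (Q) contributes 0 new; branch {P=true, S=true} (Q, R) contributes 0 new; branch {P=true, R=false} (Q, S) contributes 2 new; branch {P=true, R=false} (Q, S) contributes 0 new; branch {P=true, R=false} (Q, S) contributes 0 new; branch {P=false, R=true, S=false} (Q) contributes 2 new; branch {P=false, R=true, S=false} (Q) contributes 0 new; branch {P=false, R=true} (Q, S) contributes 2 new; branch {P=false, R=true} (Q, S) contributes 0 new. Total: 12.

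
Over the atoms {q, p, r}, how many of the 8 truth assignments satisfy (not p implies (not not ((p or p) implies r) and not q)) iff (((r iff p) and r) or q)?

3

Initial set: {((not p implies (not not ((p or p) implies r) and not q)) iff (((r iff p) and r) or q))}.
((not p implies (not not ((p or p) implies r) and not q)) iff (((r iff p) and r) or q)): β-rule — branch into (not p implies (not not ((p or p) implies r) and not q)), (((r iff p) and r) or q)  //  not (not p implies (not not ((p or p) implies r) and not q)), not (((r iff p) and r) or q).
  branch 1 (add (not p implies (not not ((p or p) implies r) and not q)), (((r iff p) and r) or q)):
    (not p implies (not not ((p or p) implies r) and not q)): β-rule — branch into not not p  //  (not not ((p or p) implies r) and not q).
      branch 1.1 (add not not p):
        (((r iff p) and r) or q): β-rule — branch into ((r iff p) and r)  //  q.
          branch 1.1.1 (add ((r iff p) and r)):
            ((r iff p) and r): α-rule — add (r iff p), r.
            (r iff p): β-rule — branch into r, p  //  not r, not p.
              branch 1.1.1.1 (add r, p):
                ○ open, literals {p=true, r=true}.
              branch 1.1.1.2 (add not r, not p):
                × closes — contains both r and not r.
          branch 1.1.2 (add q):
            ○ open, literals {p=true, q=true}.
      branch 1.2 (add (not not ((p or p) implies r) and not q)):
        (not not ((p or p) implies r) and not q): α-rule — add not not ((p or p) implies r), not q.
        not not ((p or p) implies r): drop double negation, giving ((p or p) implies r).
        (((r iff p) and r) or q): β-rule — branch into ((r iff p) and r)  //  q.
          branch 1.2.1 (add ((r iff p) and r)):
            ((r iff p) and r): α-rule — add (r iff p), r.
            ((p or p) implies r): β-rule — branch into not (p or p)  //  r.
              branch 1.2.1.1 (add not (p or p)):
                not (p or p): α-rule — add not p, not p.
                (r iff p): β-rule — branch into r, p  //  not r, not p.
                  branch 1.2.1.1.1 (add r, p):
                    × closes — contains both p and not p.
                  branch 1.2.1.1.2 (add not r, not p):
                    × closes — contains both r and not r.
              branch 1.2.1.2 (add r):
                (r iff p): β-rule — branch into r, p  //  not r, not p.
                  branch 1.2.1.2.1 (add r, p):
                    ○ open, literals {p=true, q=false, r=true}.
                  branch 1.2.1.2.2 (add not r, not p):
                    × closes — contains both r and not r.
          branch 1.2.2 (add q):
            × closes — contains both q and not q.
  branch 2 (add not (not p implies (not not ((p or p) implies r) and not q)), not (((r iff p) and r) or q)):
    not (not p implies (not not ((p or p) implies r) and not q)): α-rule — add not p, not (not not ((p or p) implies r) and not q).
    not (((r iff p) and r) or q): α-rule — add not ((r iff p) and r), not q.
    not (not not ((p or p) implies r) and not q): β-rule — branch into not not not ((p or p) implies r)  //  not not q.
      branch 2.1 (add not not not ((p or p) implies r)):
        not not not ((p or p) implies r): drop double negation, giving not ((p or p) implies r).
        not ((p or p) implies r): α-rule — add (p or p), not r.
        not ((r iff p) and r): β-rule — branch into not (r iff p)  //  not r.
          branch 2.1.1 (add not (r iff p)):
            (p or p): β-rule — branch into p  //  p.
              branch 2.1.1.1 (add p):
                × closes — contains both p and not p.
              branch 2.1.1.2 (add p):
                × closes — contains both p and not p.
          branch 2.1.2 (add not r):
            (p or p): β-rule — branch into p  //  p.
              branch 2.1.2.1 (add p):
                × closes — contains both p and not p.
              branch 2.1.2.2 (add p):
                × closes — contains both p and not p.
      branch 2.2 (add not not q):
        × closes — contains both q and not q.
10 branches closed, 3 open.
Each open branch fixes some atoms; the unmentioned ones are free. Counting distinct full assignments: branch {p=true, r=true} (q) contributes 2 new; branch {p=true, q=true} (r) contributes 1 new; branch {p=true, q=false, r=true} (none free) contributes 0 new. Total: 3.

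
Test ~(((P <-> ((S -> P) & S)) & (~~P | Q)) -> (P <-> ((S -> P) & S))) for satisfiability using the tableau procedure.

Unsatisfiable

Initial set: {~(((P <-> ((S -> P) & S)) & (~~P | Q)) -> (P <-> ((S -> P) & S)))}.
~(((P <-> ((S -> P) & S)) & (~~P | Q)) -> (P <-> ((S -> P) & S))): α-rule — add ((P <-> ((S -> P) & S)) & (~~P | Q)), ~(P <-> ((S -> P) & S)).
((P <-> ((S -> P) & S)) & (~~P | Q)): α-rule — add (P <-> ((S -> P) & S)), (~~P | Q).
~(P <-> ((S -> P) & S)): β-rule — branch into P, ~((S -> P) & S)  //  ~P, ((S -> P) & S).
  branch 1 (add P, ~((S -> P) & S)):
    (P <-> ((S -> P) & S)): β-rule — branch into P, ((S -> P) & S)  //  ~P, ~((S -> P) & S).
      branch 1.1 (add P, ((S -> P) & S)):
        ((S -> P) & S): α-rule — add (S -> P), S.
        (~~P | Q): β-rule — branch into ~~P  //  Q.
          branch 1.1.1 (add ~~P):
            ~~P: drop double negation, giving P.
            ~((S -> P) & S): β-rule — branch into ~(S -> P)  //  ~S.
              branch 1.1.1.1 (add ~(S -> P)):
                ~(S -> P): α-rule — add S, ~P.
                × closes — contains both P and ~P.
              branch 1.1.1.2 (add ~S):
                × closes — contains both S and ~S.
          branch 1.1.2 (add Q):
            ~((S -> P) & S): β-rule — branch into ~(S -> P)  //  ~S.
              branch 1.1.2.1 (add ~(S -> P)):
                ~(S -> P): α-rule — add S, ~P.
                × closes — contains both P and ~P.
              branch 1.1.2.2 (add ~S):
                × closes — contains both S and ~S.
      branch 1.2 (add ~P, ~((S -> P) & S)):
        × closes — contains both P and ~P.
  branch 2 (add ~P, ((S -> P) & S)):
    ((S -> P) & S): α-rule — add (S -> P), S.
    (P <-> ((S -> P) & S)): β-rule — branch into P, ((S -> P) & S)  //  ~P, ~((S -> P) & S).
      branch 2.1 (add P, ((S -> P) & S)):
        × closes — contains both P and ~P.
      branch 2.2 (add ~P, ~((S -> P) & S)):
        (~~P | Q): β-rule — branch into ~~P  //  Q.
          branch 2.2.1 (add ~~P):
            ~~P: drop double negation, giving P.
            × closes — contains both P and ~P.
          branch 2.2.2 (add Q):
            (S -> P): β-rule — branch into ~S  //  P.
              branch 2.2.2.1 (add ~S):
                × closes — contains both S and ~S.
              branch 2.2.2.2 (add P):
                × closes — contains both P and ~P.
All 9 branches close.
Every branch closed; the formula is unsatisfiable.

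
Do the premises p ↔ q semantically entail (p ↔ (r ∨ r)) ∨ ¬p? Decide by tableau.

No

Initial set: {(p ↔ q); ¬((p ↔ (r ∨ r)) ∨ ¬p)}.
¬((p ↔ (r ∨ r)) ∨ ¬p): α-rule — add ¬(p ↔ (r ∨ r)), ¬¬p.
(p ↔ q): β-rule — branch into p, q  //  ¬p, ¬q.
  branch 1 (add p, q):
    ¬(p ↔ (r ∨ r)): β-rule — branch into p, ¬(r ∨ r)  //  ¬p, (r ∨ r).
      branch 1.1 (add p, ¬(r ∨ r)):
        ¬(r ∨ r): α-rule — add ¬r, ¬r.
        ○ open, literals {p=true, q=true, r=false}.
      branch 1.2 (add ¬p, (r ∨ r)):
        × closes — contains both p and ¬p.
  branch 2 (add ¬p, ¬q):
    × closes — contains both p and ¬p.
2 branches closed, 1 open.
An open branch gives a countermodel: p=true, q=true, r=false (unmentioned atoms arbitrary); the premises hold there but the conclusion fails.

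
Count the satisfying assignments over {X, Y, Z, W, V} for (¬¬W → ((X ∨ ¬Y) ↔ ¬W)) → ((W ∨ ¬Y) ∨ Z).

28

Initial set: {((¬¬W → ((X ∨ ¬Y) ↔ ¬W)) → ((W ∨ ¬Y) ∨ Z))}.
((¬¬W → ((X ∨ ¬Y) ↔ ¬W)) → ((W ∨ ¬Y) ∨ Z)): β-rule — branch into ¬(¬¬W → ((X ∨ ¬Y) ↔ ¬W))  //  ((W ∨ ¬Y) ∨ Z).
  branch 1 (add ¬(¬¬W → ((X ∨ ¬Y) ↔ ¬W))):
    ¬(¬¬W → ((X ∨ ¬Y) ↔ ¬W)): α-rule — add ¬¬W, ¬((X ∨ ¬Y) ↔ ¬W).
    ¬¬W: drop double negation, giving W.
    ¬((X ∨ ¬Y) ↔ ¬W): β-rule — branch into (X ∨ ¬Y), ¬¬W  //  ¬(X ∨ ¬Y), ¬W.
      branch 1.1 (add (X ∨ ¬Y), ¬¬W):
        (X ∨ ¬Y): β-rule — branch into X  //  ¬Y.
          branch 1.1.1 (add X):
            ○ open, literals {W=true, X=true}.
          branch 1.1.2 (add ¬Y):
            ○ open, literals {W=true, Y=false}.
      branch 1.2 (add ¬(X ∨ ¬Y), ¬W):
        × closes — contains both W and ¬W.
  branch 2 (add ((W ∨ ¬Y) ∨ Z)):
    ((W ∨ ¬Y) ∨ Z): β-rule — branch into (W ∨ ¬Y)  //  Z.
      branch 2.1 (add (W ∨ ¬Y)):
        (W ∨ ¬Y): β-rule — branch into W  //  ¬Y.
          branch 2.1.1 (add W):
            ○ open, literals {W=true}.
          branch 2.1.2 (add ¬Y):
            ○ open, literals {Y=false}.
      branch 2.2 (add Z):
        ○ open, literals {Z=true}.
1 branch closed, 5 open.
Each open branch fixes some atoms; the unmentioned ones are free. Counting distinct full assignments: branch {W=true, X=true} (Y, Z, V) contributes 8 new; branch {W=true, Y=false} (X, Z, V) contributes 4 new; branch {W=true} (X, Y, Z, V) contributes 4 new; branch {Y=false} (X, Z, W, V) contributes 8 new; branch {Z=true} (X, Y, W, V) contributes 4 new. Total: 28.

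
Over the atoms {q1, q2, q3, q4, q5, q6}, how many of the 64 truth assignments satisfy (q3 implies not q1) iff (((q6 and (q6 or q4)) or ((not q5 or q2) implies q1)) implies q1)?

28

Initial set: {((q3 implies not q1) iff (((q6 and (q6 or q4)) or ((not q5 or q2) implies q1)) implies q1))}.
((q3 implies not q1) iff (((q6 and (q6 or q4)) or ((not q5 or q2) implies q1)) implies q1)): β-rule — branch into (q3 implies not q1), (((q6 and (q6 or q4)) or ((not q5 or q2) implies q1)) implies q1)  //  not (q3 implies not q1), not (((q6 and (q6 or q4)) or ((not q5 or q2) implies q1)) implies q1).
  branch 1 (add (q3 implies not q1), (((q6 and (q6 or q4)) or ((not q5 or q2) implies q1)) implies q1)):
    (q3 implies not q1): β-rule — branch into not q3  //  not q1.
      branch 1.1 (add not q3):
        (((q6 and (q6 or q4)) or ((not q5 or q2) implies q1)) implies q1): β-rule — branch into not ((q6 and (q6 or q4)) or ((not q5 or q2) implies q1))  //  q1.
          branch 1.1.1 (add not ((q6 and (q6 or q4)) or ((not q5 or q2) implies q1))):
            not ((q6 and (q6 or q4)) or ((not q5 or q2) implies q1)): α-rule — add not (q6 and (q6 or q4)), not ((not q5 or q2) implies q1).
            not ((not q5 or q2) implies q1): α-rule — add (not q5 or q2), not q1.
            not (q6 and (q6 or q4)): β-rule — branch into not q6  //  not (q6 or q4).
              branch 1.1.1.1 (add not q6):
                (not q5 or q2): β-rule — branch into not q5  //  q2.
                  branch 1.1.1.1.1 (add not q5):
                    ○ open, literals {q1=0, q3=0, q5=0, q6=0}.
                  branch 1.1.1.1.2 (add q2):
                    ○ open, literals {q1=0, q2=1, q3=0, q6=0}.
              branch 1.1.1.2 (add not (q6 or q4)):
                not (q6 or q4): α-rule — add not q6, not q4.
                (not q5 or q2): β-rule — branch into not q5  //  q2.
                  branch 1.1.1.2.1 (add not q5):
                    ○ open, literals {q1=0, q3=0, q4=0, q5=0, q6=0}.
                  branch 1.1.1.2.2 (add q2):
                    ○ open, literals {q1=0, q2=1, q3=0, q4=0, q6=0}.
          branch 1.1.2 (add q1):
            ○ open, literals {q1=1, q3=0}.
      branch 1.2 (add not q1):
        (((q6 and (q6 or q4)) or ((not q5 or q2) implies q1)) implies q1): β-rule — branch into not ((q6 and (q6 or q4)) or ((not q5 or q2) implies q1))  //  q1.
          branch 1.2.1 (add not ((q6 and (q6 or q4)) or ((not q5 or q2) implies q1))):
            not ((q6 and (q6 or q4)) or ((not q5 or q2) implies q1)): α-rule — add not (q6 and (q6 or q4)), not ((not q5 or q2) implies q1).
            not ((not q5 or q2) implies q1): α-rule — add (not q5 or q2), not q1.
            not (q6 and (q6 or q4)): β-rule — branch into not q6  //  not (q6 or q4).
              branch 1.2.1.1 (add not q6):
                (not q5 or q2): β-rule — branch into not q5  //  q2.
                  branch 1.2.1.1.1 (add not q5):
                    ○ open, literals {q1=0, q5=0, q6=0}.
                  branch 1.2.1.1.2 (add q2):
                    ○ open, literals {q1=0, q2=1, q6=0}.
              branch 1.2.1.2 (add not (q6 or q4)):
                not (q6 or q4): α-rule — add not q6, not q4.
                (not q5 or q2): β-rule — branch into not q5  //  q2.
                  branch 1.2.1.2.1 (add not q5):
                    ○ open, literals {q1=0, q4=0, q5=0, q6=0}.
                  branch 1.2.1.2.2 (add q2):
                    ○ open, literals {q1=0, q2=1, q4=0, q6=0}.
          branch 1.2.2 (add q1):
            × closes — contains both q1 and not q1.
  branch 2 (add not (q3 implies not q1), not (((q6 and (q6 or q4)) or ((not q5 or q2) implies q1)) implies q1)):
    not (q3 implies not q1): α-rule — add q3, not not q1.
    not (((q6 and (q6 or q4)) or ((not q5 or q2) implies q1)) implies q1): α-rule — add ((q6 and (q6 or q4)) or ((not q5 or q2) implies q1)), not q1.
    × closes — contains both q1 and not q1.
2 branches closed, 9 open.
Each open branch fixes some atoms; the unmentioned ones are free. Counting distinct full assignments: branch {q1=0, q3=0, q5=0, q6=0} (q2, q4) contributes 4 new; branch {q1=0, q2=1, q3=0, q6=0} (q4, q5) contributes 2 new; branch {q1=0, q3=0, q4=0, q5=0, q6=0} (q2) contributes 0 new; branch {q1=0, q2=1, q3=0, q4=0, q6=0} (q5) contributes 0 new; branch {q1=1, q3=0} (q2, q4, q5, q6) contributes 16 new; branch {q1=0, q5=0, q6=0} (q2, q3, q4) contributes 4 new; branch {q1=0, q2=1, q6=0} (q3, q4, q5) contributes 2 new; branch {q1=0, q4=0, q5=0, q6=0} (q2, q3) contributes 0 new; branch {q1=0, q2=1, q4=0, q6=0} (q3, q5) contributes 0 new. Total: 28.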